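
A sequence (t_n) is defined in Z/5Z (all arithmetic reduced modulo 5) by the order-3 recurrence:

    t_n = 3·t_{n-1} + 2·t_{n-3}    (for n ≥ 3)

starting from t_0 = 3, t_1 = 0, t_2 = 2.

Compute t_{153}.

t_3 = 3·2 + 0·0 + 2·3 = 2
t_4 = 3·2 + 0·2 + 2·0 = 1
t_5 = 3·1 + 0·2 + 2·2 = 2
t_6 = 3·2 + 0·1 + 2·2 = 0
t_7 = 3·0 + 0·2 + 2·1 = 2
t_8 = 3·2 + 0·0 + 2·2 = 0
t_9 = 3·0 + 0·2 + 2·0 = 0
t_10 = 3·0 + 0·0 + 2·2 = 4
t_11 = 3·4 + 0·0 + 2·0 = 2
t_12 = 3·2 + 0·4 + 2·0 = 1
t_13 = 3·1 + 0·2 + 2·4 = 1
t_14 = 3·1 + 0·1 + 2·2 = 2
t_15 = 3·2 + 0·1 + 2·1 = 3
t_16 = 3·3 + 0·2 + 2·1 = 1
t_17 = 3·1 + 0·3 + 2·2 = 2
t_18 = 3·2 + 0·1 + 2·3 = 2
t_19 = 3·2 + 0·2 + 2·1 = 3
t_20 = 3·3 + 0·2 + 2·2 = 3
t_21 = 3·3 + 0·3 + 2·2 = 3
t_22 = 3·3 + 0·3 + 2·3 = 0
t_23 = 3·0 + 0·3 + 2·3 = 1
t_24 = 3·1 + 0·0 + 2·3 = 4
t_25 = 3·4 + 0·1 + 2·0 = 2
t_26 = 3·2 + 0·4 + 2·1 = 3
t_27 = 3·3 + 0·2 + 2·4 = 2
t_28 = 3·2 + 0·3 + 2·2 = 0
t_29 = 3·0 + 0·2 + 2·3 = 1
t_30 = 3·1 + 0·0 + 2·2 = 2
t_31 = 3·2 + 0·1 + 2·0 = 1
t_32 = 3·1 + 0·2 + 2·1 = 0
t_33 = 3·0 + 0·1 + 2·2 = 4
t_34 = 3·4 + 0·0 + 2·1 = 4
t_35 = 3·4 + 0·4 + 2·0 = 2
t_36 = 3·2 + 0·4 + 2·4 = 4
t_37 = 3·4 + 0·2 + 2·4 = 0
t_38 = 3·0 + 0·4 + 2·2 = 4
t_39 = 3·4 + 0·0 + 2·4 = 0
t_40 = 3·0 + 0·4 + 2·0 = 0
t_41 = 3·0 + 0·0 + 2·4 = 3
t_42 = 3·3 + 0·0 + 2·0 = 4
t_43 = 3·4 + 0·3 + 2·0 = 2
t_44 = 3·2 + 0·4 + 2·3 = 2
t_45 = 3·2 + 0·2 + 2·4 = 4
t_46 = 3·4 + 0·2 + 2·2 = 1
t_47 = 3·1 + 0·4 + 2·2 = 2
t_48 = 3·2 + 0·1 + 2·4 = 4
t_49 = 3·4 + 0·2 + 2·1 = 4
t_50 = 3·4 + 0·4 + 2·2 = 1
t_51 = 3·1 + 0·4 + 2·4 = 1
t_52 = 3·1 + 0·1 + 2·4 = 1
t_53 = 3·1 + 0·1 + 2·1 = 0
t_54 = 3·0 + 0·1 + 2·1 = 2
t_55 = 3·2 + 0·0 + 2·1 = 3
t_56 = 3·3 + 0·2 + 2·0 = 4
t_57 = 3·4 + 0·3 + 2·2 = 1
t_58 = 3·1 + 0·4 + 2·3 = 4
t_59 = 3·4 + 0·1 + 2·4 = 0
t_60 = 3·0 + 0·4 + 2·1 = 2
t_61 = 3·2 + 0·0 + 2·4 = 4
t_62 = 3·4 + 0·2 + 2·0 = 2
t_63 = 3·2 + 0·4 + 2·2 = 0
t_64 = 3·0 + 0·2 + 2·4 = 3
t_65 = 3·3 + 0·0 + 2·2 = 3
t_66 = 3·3 + 0·3 + 2·0 = 4
t_67 = 3·4 + 0·3 + 2·3 = 3
t_68 = 3·3 + 0·4 + 2·3 = 0
t_69 = 3·0 + 0·3 + 2·4 = 3
t_70 = 3·3 + 0·0 + 2·3 = 0
t_71 = 3·0 + 0·3 + 2·0 = 0
t_72 = 3·0 + 0·0 + 2·3 = 1
t_73 = 3·1 + 0·0 + 2·0 = 3
t_74 = 3·3 + 0·1 + 2·0 = 4
t_75 = 3·4 + 0·3 + 2·1 = 4
t_76 = 3·4 + 0·4 + 2·3 = 3
t_77 = 3·3 + 0·4 + 2·4 = 2
t_78 = 3·2 + 0·3 + 2·4 = 4
t_79 = 3·4 + 0·2 + 2·3 = 3
t_80 = 3·3 + 0·4 + 2·2 = 3
t_81 = 3·3 + 0·3 + 2·4 = 2
t_82 = 3·2 + 0·3 + 2·3 = 2
t_83 = 3·2 + 0·2 + 2·3 = 2
t_84 = 3·2 + 0·2 + 2·2 = 0
t_85 = 3·0 + 0·2 + 2·2 = 4
t_86 = 3·4 + 0·0 + 2·2 = 1
t_87 = 3·1 + 0·4 + 2·0 = 3
t_88 = 3·3 + 0·1 + 2·4 = 2
t_89 = 3·2 + 0·3 + 2·1 = 3
t_90 = 3·3 + 0·2 + 2·3 = 0
t_91 = 3·0 + 0·3 + 2·2 = 4
t_92 = 3·4 + 0·0 + 2·3 = 3
t_93 = 3·3 + 0·4 + 2·0 = 4
t_94 = 3·4 + 0·3 + 2·4 = 0
t_95 = 3·0 + 0·4 + 2·3 = 1
t_96 = 3·1 + 0·0 + 2·4 = 1
t_97 = 3·1 + 0·1 + 2·0 = 3
t_98 = 3·3 + 0·1 + 2·1 = 1
t_99 = 3·1 + 0·3 + 2·1 = 0
t_100 = 3·0 + 0·1 + 2·3 = 1
t_101 = 3·1 + 0·0 + 2·1 = 0
t_102 = 3·0 + 0·1 + 2·0 = 0
t_103 = 3·0 + 0·0 + 2·1 = 2
t_104 = 3·2 + 0·0 + 2·0 = 1
t_105 = 3·1 + 0·2 + 2·0 = 3
t_106 = 3·3 + 0·1 + 2·2 = 3
t_107 = 3·3 + 0·3 + 2·1 = 1
t_108 = 3·1 + 0·3 + 2·3 = 4
t_109 = 3·4 + 0·1 + 2·3 = 3
t_110 = 3·3 + 0·4 + 2·1 = 1
t_111 = 3·1 + 0·3 + 2·4 = 1
t_112 = 3·1 + 0·1 + 2·3 = 4
t_113 = 3·4 + 0·1 + 2·1 = 4
t_114 = 3·4 + 0·4 + 2·1 = 4
t_115 = 3·4 + 0·4 + 2·4 = 0
t_116 = 3·0 + 0·4 + 2·4 = 3
t_117 = 3·3 + 0·0 + 2·4 = 2
t_118 = 3·2 + 0·3 + 2·0 = 1
t_119 = 3·1 + 0·2 + 2·3 = 4
t_120 = 3·4 + 0·1 + 2·2 = 1
t_121 = 3·1 + 0·4 + 2·1 = 0
t_122 = 3·0 + 0·1 + 2·4 = 3
t_123 = 3·3 + 0·0 + 2·1 = 1
t_124 = 3·1 + 0·3 + 2·0 = 3
t_125 = 3·3 + 0·1 + 2·3 = 0
t_126 = 3·0 + 0·3 + 2·1 = 2
t_127 = 3·2 + 0·0 + 2·3 = 2
t_128 = 3·2 + 0·2 + 2·0 = 1
t_129 = 3·1 + 0·2 + 2·2 = 2
t_130 = 3·2 + 0·1 + 2·2 = 0
t_131 = 3·0 + 0·2 + 2·1 = 2
t_132 = 3·2 + 0·0 + 2·2 = 0
t_133 = 3·0 + 0·2 + 2·0 = 0
t_134 = 3·0 + 0·0 + 2·2 = 4
t_135 = 3·4 + 0·0 + 2·0 = 2
t_136 = 3·2 + 0·4 + 2·0 = 1
t_137 = 3·1 + 0·2 + 2·4 = 1
t_138 = 3·1 + 0·1 + 2·2 = 2
t_139 = 3·2 + 0·1 + 2·1 = 3
t_140 = 3·3 + 0·2 + 2·1 = 1
t_141 = 3·1 + 0·3 + 2·2 = 2
t_142 = 3·2 + 0·1 + 2·3 = 2
t_143 = 3·2 + 0·2 + 2·1 = 3
t_144 = 3·3 + 0·2 + 2·2 = 3
t_145 = 3·3 + 0·3 + 2·2 = 3
t_146 = 3·3 + 0·3 + 2·3 = 0
t_147 = 3·0 + 0·3 + 2·3 = 1
t_148 = 3·1 + 0·0 + 2·3 = 4
t_149 = 3·4 + 0·1 + 2·0 = 2
t_150 = 3·2 + 0·4 + 2·1 = 3
t_151 = 3·3 + 0·2 + 2·4 = 2
t_152 = 3·2 + 0·3 + 2·2 = 0
t_153 = 3·0 + 0·2 + 2·3 = 1

1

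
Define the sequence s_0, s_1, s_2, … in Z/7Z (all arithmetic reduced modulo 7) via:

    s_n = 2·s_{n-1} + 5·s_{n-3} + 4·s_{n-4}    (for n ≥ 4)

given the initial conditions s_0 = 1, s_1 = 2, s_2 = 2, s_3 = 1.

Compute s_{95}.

1

s_4 = 2·1 + 0·2 + 5·2 + 4·1 = 2
s_5 = 2·2 + 0·1 + 5·2 + 4·2 = 1
s_6 = 2·1 + 0·2 + 5·1 + 4·2 = 1
s_7 = 2·1 + 0·1 + 5·2 + 4·1 = 2
s_8 = 2·2 + 0·1 + 5·1 + 4·2 = 3
s_9 = 2·3 + 0·2 + 5·1 + 4·1 = 1
s_10 = 2·1 + 0·3 + 5·2 + 4·1 = 2
s_11 = 2·2 + 0·1 + 5·3 + 4·2 = 6
s_12 = 2·6 + 0·2 + 5·1 + 4·3 = 1
s_13 = 2·1 + 0·6 + 5·2 + 4·1 = 2
s_14 = 2·2 + 0·1 + 5·6 + 4·2 = 0
s_15 = 2·0 + 0·2 + 5·1 + 4·6 = 1
s_16 = 2·1 + 0·0 + 5·2 + 4·1 = 2
s_17 = 2·2 + 0·1 + 5·0 + 4·2 = 5
s_18 = 2·5 + 0·2 + 5·1 + 4·0 = 1
s_19 = 2·1 + 0·5 + 5·2 + 4·1 = 2
s_20 = 2·2 + 0·1 + 5·5 + 4·2 = 2
s_21 = 2·2 + 0·2 + 5·1 + 4·5 = 1
(s_18, s_19, s_20, s_21) = (1, 2, 2, 1) = (s_0, s_1, s_2, s_3), so the sequence has period 18.
95 ≡ 5 (mod 18), hence s_95 = s_5 = 1.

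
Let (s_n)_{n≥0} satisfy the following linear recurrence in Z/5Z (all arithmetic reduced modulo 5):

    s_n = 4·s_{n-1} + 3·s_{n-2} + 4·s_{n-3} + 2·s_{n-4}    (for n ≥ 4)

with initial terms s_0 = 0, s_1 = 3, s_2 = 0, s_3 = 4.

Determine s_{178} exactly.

0

s_4 = 4·4 + 3·0 + 4·3 + 2·0 = 3
s_5 = 4·3 + 3·4 + 4·0 + 2·3 = 0
s_6 = 4·0 + 3·3 + 4·4 + 2·0 = 0
s_7 = 4·0 + 3·0 + 4·3 + 2·4 = 0
s_8 = 4·0 + 3·0 + 4·0 + 2·3 = 1
s_9 = 4·1 + 3·0 + 4·0 + 2·0 = 4
Continuing the recurrence:
  s_10 = 4;  s_11 = 2;  s_12 = 3;  s_13 = 2;  s_14 = 3;  s_15 = 4
  s_16 = 4;  s_17 = 4;  s_18 = 0;  s_19 = 1;  s_20 = 3;  s_21 = 3
  s_22 = 0;  s_23 = 3;  s_24 = 0;  s_25 = 0;  s_26 = 2;  s_27 = 4
  s_28 = 2;  s_29 = 3;  s_30 = 3;  s_31 = 2;  s_32 = 3;  s_33 = 1
  s_34 = 2;  s_35 = 2;  s_36 = 4;  s_37 = 2;  s_38 = 2;  s_39 = 4
  s_40 = 3;  s_41 = 1;  s_42 = 3;  s_43 = 0;  s_44 = 4;  s_45 = 0
  s_46 = 3;  s_47 = 3;  s_48 = 4;  s_49 = 2;  s_50 = 3;  s_51 = 0
  s_52 = 0;  s_53 = 1;  s_54 = 0;  s_55 = 3;  s_56 = 1;  s_57 = 0
  s_58 = 0;  s_59 = 0;  s_60 = 2;  s_61 = 3;  s_62 = 3;  s_63 = 4
  s_64 = 1;  s_65 = 4;  s_66 = 1;  s_67 = 3;  s_68 = 3;  s_69 = 3
  s_70 = 0;  s_71 = 2;  s_72 = 1;  s_73 = 1;  s_74 = 0;  s_75 = 1
  s_76 = 0;  s_77 = 0;  s_78 = 4;  s_79 = 3;  s_80 = 4;  s_81 = 1
  s_82 = 1;  s_83 = 4;  s_84 = 1;  s_85 = 2;  s_86 = 4;  s_87 = 4
  s_88 = 3;  s_89 = 4;  s_90 = 4;  s_91 = 3;  s_92 = 1;  s_93 = 2
  s_94 = 1;  s_95 = 0;  s_96 = 3;  s_97 = 0;  s_98 = 1;  s_99 = 1
  s_100 = 3;  s_101 = 4;  s_102 = 1;  s_103 = 0;  s_104 = 0;  s_105 = 2
  s_106 = 0;  s_107 = 1;  s_108 = 2;  s_109 = 0;  s_110 = 0;  s_111 = 0
  s_112 = 4;  s_113 = 1;  s_114 = 1;  s_115 = 3;  s_116 = 2;  s_117 = 3
  s_118 = 2;  s_119 = 1;  s_120 = 1;  s_121 = 1;  s_122 = 0;  s_123 = 4
  s_124 = 2;  s_125 = 2;  s_126 = 0;  s_127 = 2;  s_128 = 0;  s_129 = 0
  s_130 = 3;  s_131 = 1;  s_132 = 3;  s_133 = 2;  s_134 = 2;  s_135 = 3
  s_136 = 2;  s_137 = 4;  s_138 = 3;  s_139 = 3;  s_140 = 1;  s_141 = 3
  s_142 = 3;  s_143 = 1;  s_144 = 2;  s_145 = 4;  s_146 = 2;  s_147 = 0
  s_148 = 1;  s_149 = 0;  s_150 = 2;  s_151 = 2;  s_152 = 1;  s_153 = 3
  s_154 = 2;  s_155 = 0;  s_156 = 0;  s_157 = 4;  s_158 = 0;  s_159 = 2
  s_160 = 4;  s_161 = 0;  s_162 = 0;  s_163 = 0;  s_164 = 3;  s_165 = 2
  s_166 = 2;  s_167 = 1;  s_168 = 4;  s_169 = 1;  s_170 = 4;  s_171 = 2
  s_172 = 2;  s_173 = 2;  s_174 = 0;  s_175 = 3;  s_176 = 4
s_177 = 4·4 + 3·3 + 4·0 + 2·2 = 4
s_178 = 4·4 + 3·4 + 4·3 + 2·0 = 0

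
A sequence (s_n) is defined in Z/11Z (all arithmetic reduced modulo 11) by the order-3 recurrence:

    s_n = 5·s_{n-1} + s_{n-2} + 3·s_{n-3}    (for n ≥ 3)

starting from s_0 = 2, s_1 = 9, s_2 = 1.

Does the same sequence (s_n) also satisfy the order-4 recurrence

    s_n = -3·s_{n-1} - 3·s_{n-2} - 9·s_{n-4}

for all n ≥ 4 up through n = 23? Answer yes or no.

Terms s_0..s_23: 2, 9, 1, 9, 7, 3, 5, 5, 6, 6, 7, 4, 1, 8, 9, 1, 5, 9, 9, 3, 7, 10, 0, 9
n=4: candidate gives 7, actual s_4 = 7 ✓
n=5: candidate gives 3, actual s_5 = 3 ✓
n=6: candidate gives 5, actual s_6 = 5 ✓
n=7: candidate gives 5, actual s_7 = 5 ✓
n=8: candidate gives 6, actual s_8 = 6 ✓
n=9: candidate gives 6, actual s_9 = 6 ✓
n=10: candidate gives 7, actual s_10 = 7 ✓
n=11: candidate gives 4, actual s_11 = 4 ✓
n=12: candidate gives 1, actual s_12 = 1 ✓
n=13: candidate gives 8, actual s_13 = 8 ✓
n=14: candidate gives 9, actual s_14 = 9 ✓
n=15: candidate gives 1, actual s_15 = 1 ✓
n=16: candidate gives 5, actual s_16 = 5 ✓
n=17: candidate gives 9, actual s_17 = 9 ✓
n=18: candidate gives 9, actual s_18 = 9 ✓
n=19: candidate gives 3, actual s_19 = 3 ✓
n=20: candidate gives 7, actual s_20 = 7 ✓
n=21: candidate gives 10, actual s_21 = 10 ✓
n=22: candidate gives 0, actual s_22 = 0 ✓
n=23: candidate gives 9, actual s_23 = 9 ✓

yes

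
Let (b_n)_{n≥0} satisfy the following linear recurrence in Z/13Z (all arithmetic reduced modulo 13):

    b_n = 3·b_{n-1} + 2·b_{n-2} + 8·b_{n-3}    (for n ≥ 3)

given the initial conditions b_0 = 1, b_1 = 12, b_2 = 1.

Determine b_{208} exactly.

1

b_3 = 3·1 + 2·12 + 8·1 = 9
b_4 = 3·9 + 2·1 + 8·12 = 8
b_5 = 3·8 + 2·9 + 8·1 = 11
b_6 = 3·11 + 2·8 + 8·9 = 4
b_7 = 3·4 + 2·11 + 8·8 = 7
b_8 = 3·7 + 2·4 + 8·11 = 0
Continuing the recurrence:
  b_9 = 7;  b_10 = 12;  b_11 = 11;  b_12 = 9;  b_13 = 2;  b_14 = 8
  b_15 = 9;  b_16 = 7;  b_17 = 12;  b_18 = 5;  b_19 = 4;  b_20 = 1
  b_21 = 12;  b_22 = 5;  b_23 = 8;  b_24 = 0;  b_25 = 4;  b_26 = 11
  b_27 = 2;  b_28 = 8;  b_29 = 12;  b_30 = 3;  b_31 = 6;  b_32 = 3
  b_33 = 6;  b_34 = 7;  b_35 = 5;  b_36 = 12;  b_37 = 11;  b_38 = 6
  b_39 = 6;  b_40 = 1;  b_41 = 11;  b_42 = 5;  b_43 = 6;  b_44 = 12
  b_45 = 10;  b_46 = 11;  b_47 = 6;  b_48 = 3;  b_49 = 5;  b_50 = 4
  b_51 = 7;  b_52 = 4;  b_53 = 6;  b_54 = 4;  b_55 = 4;  b_56 = 3
  b_57 = 10;  b_58 = 3;  b_59 = 1;  b_60 = 11;  b_61 = 7;  b_62 = 12
  b_63 = 8;  b_64 = 0;  b_65 = 8;  b_66 = 10;  b_67 = 7;  b_68 = 1
  b_69 = 6;  b_70 = 11;  b_71 = 1;  b_72 = 8;  b_73 = 10;  b_74 = 2
  b_75 = 12;  b_76 = 3;  b_77 = 10;  b_78 = 2;  b_79 = 11;  b_80 = 0
  b_81 = 12;  b_82 = 7;  b_83 = 6;  b_84 = 11;  b_85 = 10;  b_86 = 9
  b_87 = 5;  b_88 = 9;  b_89 = 5;  b_90 = 8;  b_91 = 2;  b_92 = 10
  b_93 = 7;  b_94 = 5;  b_95 = 5;  b_96 = 3;  b_97 = 7;  b_98 = 2
  b_99 = 5;  b_100 = 10;  b_101 = 4;  b_102 = 7;  b_103 = 5;  b_104 = 9
  b_105 = 2;  b_106 = 12;  b_107 = 8;  b_108 = 12;  b_109 = 5;  b_110 = 12
  b_111 = 12;  b_112 = 9;  b_113 = 4;  b_114 = 9;  b_115 = 3;  b_116 = 7
  b_117 = 8;  b_118 = 10;  b_119 = 11;  b_120 = 0;  b_121 = 11;  b_122 = 4
  b_123 = 8;  b_124 = 3;  b_125 = 5;  b_126 = 7;  b_127 = 3;  b_128 = 11
  b_129 = 4;  b_130 = 6;  b_131 = 10;  b_132 = 9;  b_133 = 4;  b_134 = 6
  b_135 = 7;  b_136 = 0;  b_137 = 10;  b_138 = 8;  b_139 = 5;  b_140 = 7
  b_141 = 4;  b_142 = 1;  b_143 = 2;  b_144 = 1;  b_145 = 2;  b_146 = 11
  b_147 = 6;  b_148 = 4;  b_149 = 8;  b_150 = 2;  b_151 = 2;  b_152 = 9
  b_153 = 8;  b_154 = 6;  b_155 = 2;  b_156 = 4;  b_157 = 12;  b_158 = 8
  b_159 = 2;  b_160 = 1;  b_161 = 6;  b_162 = 10;  b_163 = 11;  b_164 = 10
  b_165 = 2;  b_166 = 10;  b_167 = 10;  b_168 = 1;  b_169 = 12;  b_170 = 1
  b_171 = 9;  b_172 = 8;  b_173 = 11;  b_174 = 4;  b_175 = 7;  b_176 = 0
  b_177 = 7;  b_178 = 12;  b_179 = 11;  b_180 = 9;  b_181 = 2;  b_182 = 8
  b_183 = 9;  b_184 = 7;  b_185 = 12;  b_186 = 5;  b_187 = 4;  b_188 = 1
  b_189 = 12;  b_190 = 5;  b_191 = 8;  b_192 = 0;  b_193 = 4;  b_194 = 11
  b_195 = 2;  b_196 = 8;  b_197 = 12;  b_198 = 3;  b_199 = 6;  b_200 = 3
  b_201 = 6;  b_202 = 7;  b_203 = 5;  b_204 = 12;  b_205 = 11;  b_206 = 6
b_207 = 3·6 + 2·11 + 8·12 = 6
b_208 = 3·6 + 2·6 + 8·11 = 1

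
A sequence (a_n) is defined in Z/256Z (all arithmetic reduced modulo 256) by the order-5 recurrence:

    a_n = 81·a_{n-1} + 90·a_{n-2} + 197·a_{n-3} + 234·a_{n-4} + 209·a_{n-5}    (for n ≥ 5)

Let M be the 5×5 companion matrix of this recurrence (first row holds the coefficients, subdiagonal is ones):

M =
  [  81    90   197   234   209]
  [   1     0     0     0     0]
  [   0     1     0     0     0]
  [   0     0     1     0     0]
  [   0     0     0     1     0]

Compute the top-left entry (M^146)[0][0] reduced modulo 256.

(M^146)[0][0] is the top entry after applying M 146 times to the unit state (1, 0, 0, 0, 0). Equivalently it is h_{150} for the auxiliary sequence (h_n) obeying the same recurrence with h_4 = 1 and h_i = 0 for 0 ≤ i < 4:
h_5 = 81·1 + 90·0 + 197·0 + 234·0 + 209·0 = 81
h_6 = 81·81 + 90·1 + 197·0 + 234·0 + 209·0 = 251
h_7 = 81·251 + 90·81 + 197·1 + 234·0 + 209·0 = 170
h_8 = 81·170 + 90·251 + 197·81 + 234·1 + 209·0 = 71
h_9 = 81·71 + 90·170 + 197·251 + 234·81 + 209·1 = 61
h_10 = 81·61 + 90·71 + 197·170 + 234·251 + 209·81 = 164
Continuing the recurrence:
  h_11 = 72;  h_12 = 17;  h_13 = 158;  h_14 = 21;  h_15 = 250;  h_16 = 100
  h_17 = 254;  h_18 = 24;  h_19 = 129;  h_20 = 57;  h_21 = 171;  h_22 = 184
  h_23 = 181;  h_24 = 247;  h_25 = 56;  h_26 = 162;  h_27 = 175;  h_28 = 246
  h_29 = 221;  h_30 = 224;  h_31 = 24;  h_32 = 36;  h_33 = 12;  h_34 = 25
  h_35 = 165;  h_36 = 187;  h_37 = 198;  h_38 = 3;  h_39 = 177;  h_40 = 16
  h_41 = 64;  h_42 = 121;  h_43 = 86;  h_44 = 33;  h_45 = 90;  h_46 = 28
  h_47 = 74;  h_48 = 228;  h_49 = 233;  h_50 = 229;  h_51 = 83;  h_52 = 228
  h_53 = 169;  h_54 = 11;  h_55 = 44;  h_56 = 2;  h_57 = 47;  h_58 = 118
  h_59 = 153;  h_60 = 208;  h_61 = 0;  h_62 = 24;  h_63 = 216;  h_64 = 209
  h_65 = 89;  h_66 = 203;  h_67 = 98;  h_68 = 63;  h_69 = 149;  h_70 = 236
  h_71 = 216;  h_72 = 145;  h_73 = 14;  h_74 = 253;  h_75 = 170;  h_76 = 100
  h_77 = 70;  h_78 = 208;  h_79 = 81;  h_80 = 209;  h_81 = 75;  h_82 = 208
  h_83 = 221;  h_84 = 239;  h_85 = 144;  h_86 = 2;  h_87 = 255;  h_88 = 22
  h_89 = 229;  h_90 = 208;  h_91 = 248;  h_92 = 28;  h_93 = 100;  h_94 = 105
  h_95 = 109;  h_96 = 107;  h_97 = 62;  h_98 = 187;  h_99 = 169;  h_100 = 184
  h_101 = 144;  h_102 = 217;  h_103 = 6;  h_104 = 41;  h_105 = 234;  h_106 = 252
  h_107 = 50;  h_108 = 220;  h_109 = 121;  h_110 = 125;  h_111 = 211;  h_112 = 188
  h_113 = 17;  h_114 = 227;  h_115 = 100;  h_116 = 162;  h_117 = 31;  h_118 = 22
  h_119 = 65;  h_120 = 224;  h_121 = 64;  h_122 = 112;  h_123 = 176;  h_124 = 33
  h_125 = 225;  h_126 = 219;  h_127 = 26;  h_128 = 55;  h_129 = 173;  h_130 = 244
  h_131 = 232;  h_132 = 209;  h_133 = 126;  h_134 = 37;  h_135 = 26;  h_136 = 164
  h_137 = 78;  h_138 = 8;  h_139 = 33;  h_140 = 105;  h_141 = 43;  h_142 = 232
  h_143 = 5;  h_144 = 39;  h_145 = 168;  h_146 = 226;  h_147 = 143;  h_148 = 182
h_149 = 81·182 + 90·143 + 197·226 + 234·168 + 209·39 = 45
h_150 = 81·45 + 90·182 + 197·143 + 234·226 + 209·168 = 0

0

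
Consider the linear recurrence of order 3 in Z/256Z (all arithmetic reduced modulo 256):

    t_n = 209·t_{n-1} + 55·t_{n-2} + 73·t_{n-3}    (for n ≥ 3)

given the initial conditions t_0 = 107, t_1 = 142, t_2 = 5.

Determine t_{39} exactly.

106

t_3 = 209·5 + 55·142 + 73·107 = 26
t_4 = 209·26 + 55·5 + 73·142 = 203
t_5 = 209·203 + 55·26 + 73·5 = 190
t_6 = 209·190 + 55·203 + 73·26 = 37
t_7 = 209·37 + 55·190 + 73·203 = 234
t_8 = 209·234 + 55·37 + 73·190 = 43
t_9 = 209·43 + 55·234 + 73·37 = 238
t_10 = 209·238 + 55·43 + 73·234 = 69
t_11 = 209·69 + 55·238 + 73·43 = 186
t_12 = 209·186 + 55·69 + 73·238 = 139
t_13 = 209·139 + 55·186 + 73·69 = 30
t_14 = 209·30 + 55·139 + 73·186 = 101
t_15 = 209·101 + 55·30 + 73·139 = 138
t_16 = 209·138 + 55·101 + 73·30 = 235
t_17 = 209·235 + 55·138 + 73·101 = 78
t_18 = 209·78 + 55·235 + 73·138 = 133
t_19 = 209·133 + 55·78 + 73·235 = 90
t_20 = 209·90 + 55·133 + 73·78 = 75
t_21 = 209·75 + 55·90 + 73·133 = 126
t_22 = 209·126 + 55·75 + 73·90 = 165
t_23 = 209·165 + 55·126 + 73·75 = 42
t_24 = 209·42 + 55·165 + 73·126 = 171
t_25 = 209·171 + 55·42 + 73·165 = 174
t_26 = 209·174 + 55·171 + 73·42 = 197
t_27 = 209·197 + 55·174 + 73·171 = 250
t_28 = 209·250 + 55·197 + 73·174 = 11
t_29 = 209·11 + 55·250 + 73·197 = 222
t_30 = 209·222 + 55·11 + 73·250 = 229
t_31 = 209·229 + 55·222 + 73·11 = 202
t_32 = 209·202 + 55·229 + 73·222 = 107
t_33 = 209·107 + 55·202 + 73·229 = 14
t_34 = 209·14 + 55·107 + 73·202 = 5
t_35 = 209·5 + 55·14 + 73·107 = 154
t_36 = 209·154 + 55·5 + 73·14 = 203
t_37 = 209·203 + 55·154 + 73·5 = 62
t_38 = 209·62 + 55·203 + 73·154 = 37
t_39 = 209·37 + 55·62 + 73·203 = 106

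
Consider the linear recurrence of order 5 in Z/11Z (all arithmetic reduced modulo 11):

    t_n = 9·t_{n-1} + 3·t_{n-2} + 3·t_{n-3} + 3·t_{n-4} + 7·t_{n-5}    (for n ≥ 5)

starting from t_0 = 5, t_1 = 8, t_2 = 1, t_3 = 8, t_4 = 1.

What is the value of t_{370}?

t_5 = 9·1 + 3·8 + 3·1 + 3·8 + 7·5 = 7
t_6 = 9·7 + 3·1 + 3·8 + 3·1 + 7·8 = 6
t_7 = 9·6 + 3·7 + 3·1 + 3·8 + 7·1 = 10
t_8 = 9·10 + 3·6 + 3·7 + 3·1 + 7·8 = 1
t_9 = 9·1 + 3·10 + 3·6 + 3·7 + 7·1 = 8
t_10 = 9·8 + 3·1 + 3·10 + 3·6 + 7·7 = 7
Continuing the recurrence:
  t_11 = 8;  t_12 = 3;  t_13 = 4;  t_14 = 3;  t_15 = 0;  t_16 = 9
  t_17 = 2;  t_18 = 5;  t_19 = 0;  t_20 = 4;  t_21 = 10;  t_22 = 10
  t_23 = 2;  t_24 = 2;  t_25 = 2;  t_26 = 9;  t_27 = 4;  t_28 = 1
  t_29 = 2;  t_30 = 8;  t_31 = 2;  t_32 = 2;  t_33 = 6;  t_34 = 5
  t_35 = 10;  t_36 = 0;  t_37 = 0;  t_38 = 10;  t_39 = 1;  t_40 = 10
  t_41 = 2;  t_42 = 4;  t_43 = 2;  t_44 = 7;  t_45 = 3;  t_46 = 3
  t_47 = 3;  t_48 = 3;  t_49 = 4;  t_50 = 7;  t_51 = 4;  t_52 = 0
  t_53 = 0;  t_54 = 6;  t_55 = 5;  t_56 = 3;  t_57 = 5;  t_58 = 10
  t_59 = 6;  t_60 = 0;  t_61 = 7;  t_62 = 3;  t_63 = 4;  t_64 = 9
  t_65 = 2;  t_66 = 5;  t_67 = 1;  t_68 = 8;  t_69 = 5;  t_70 = 2
  t_71 = 7;  t_72 = 5;  t_73 = 0;  t_74 = 0;  t_75 = 6;  t_76 = 8
  t_77 = 4;  t_78 = 1;  t_79 = 8;  t_80 = 10;  t_81 = 9;  t_82 = 1
  t_83 = 9;  t_84 = 10;  t_85 = 8;  t_86 = 8;  t_87 = 6;  t_88 = 8
  t_89 = 10;  t_90 = 3;  t_91 = 1;  t_92 = 4;  t_93 = 2;  t_94 = 2
  t_95 = 5;  t_96 = 10;  t_97 = 2;  t_98 = 6;  t_99 = 9;  t_100 = 5
  t_101 = 1;  t_102 = 6;  t_103 = 9;  t_104 = 4;  t_105 = 9;  t_106 = 2
  t_107 = 5;  t_108 = 10;  t_109 = 1;  t_110 = 2;  t_111 = 3;  t_112 = 2
  t_113 = 7;  t_114 = 3;  t_115 = 0;  t_116 = 2;  t_117 = 7;  t_118 = 6
  t_119 = 3;  t_120 = 6;  t_121 = 6;  t_122 = 5;  t_123 = 0;  t_124 = 6
  t_125 = 8;  t_126 = 4;  t_127 = 3;  t_128 = 4;  t_129 = 2;  t_130 = 8
  t_131 = 6;  t_132 = 7;  t_133 = 7;  t_134 = 8;  t_135 = 1;  t_136 = 7
  t_137 = 6;  t_138 = 8;  t_139 = 5;  t_140 = 5;  t_141 = 8;  t_142 = 3
  t_143 = 5;  t_144 = 7;  t_145 = 3;  t_146 = 7;  t_147 = 8;  t_148 = 4
  t_149 = 7;  t_150 = 9;  t_151 = 0;  t_152 = 6;  t_153 = 9;  t_154 = 10
  t_155 = 0;  t_156 = 9;  t_157 = 4;  t_158 = 2;  t_159 = 6;  t_160 = 0
  t_161 = 0;  t_162 = 8;  t_163 = 5;  t_164 = 1;  t_165 = 4;  t_166 = 1
  t_167 = 7;  t_168 = 6;  t_169 = 9;  t_170 = 8;  t_171 = 2;  t_172 = 4
  t_173 = 3;  t_174 = 0;  t_175 = 6;  t_176 = 1;  t_177 = 9;  t_178 = 2
  t_179 = 0;  t_180 = 1;  t_181 = 5;  t_182 = 7;  t_183 = 7;  t_184 = 3
  t_185 = 3;  t_186 = 3;  t_187 = 5;  t_188 = 0;  t_189 = 10;  t_190 = 3
  t_191 = 5;  t_192 = 9;  t_193 = 3;  t_194 = 5;  t_195 = 7;  t_196 = 6
  t_197 = 8;  t_198 = 4;  t_199 = 2;  t_200 = 0;  t_201 = 7;  t_202 = 5
  t_203 = 1;  t_204 = 4;  t_205 = 9;  t_206 = 6;  t_207 = 10;  t_208 = 0
  t_209 = 4;  t_210 = 4;  t_211 = 10;  t_212 = 8;  t_213 = 5;  t_214 = 7
  t_215 = 6;  t_216 = 8;  t_217 = 6;  t_218 = 9;  t_219 = 3;  t_220 = 6
  t_221 = 10;  t_222 = 10;  t_223 = 1;  t_224 = 9;  t_225 = 10;  t_226 = 0
  t_227 = 9;  t_228 = 2;  t_229 = 6;  t_230 = 3;  t_231 = 1;  t_232 = 6
  t_233 = 10;  t_234 = 8;  t_235 = 1;  t_236 = 0;  t_237 = 0;  t_238 = 9
  t_239 = 8;  t_240 = 7;  t_241 = 4;  t_242 = 9;  t_243 = 3;  t_244 = 0
  t_245 = 9;  t_246 = 2;  t_247 = 7;  t_248 = 7;  t_249 = 7;  t_250 = 9
  t_251 = 4;  t_252 = 0;  t_253 = 10;  t_254 = 2;  t_255 = 2;  t_256 = 5
  t_257 = 10;  t_258 = 0;  t_259 = 10;  t_260 = 6;  t_261 = 6;  t_262 = 7
  t_263 = 8;  t_264 = 1;  t_265 = 4;  t_266 = 5;  t_267 = 1;  t_268 = 7
  t_269 = 1;  t_270 = 10;  t_271 = 9;  t_272 = 10;  t_273 = 1;  t_274 = 4
  t_275 = 1;  t_276 = 7;  t_277 = 8;  t_278 = 5;  t_279 = 0;  t_280 = 1
  t_281 = 9;  t_282 = 1;  t_283 = 8;  t_284 = 6;  t_285 = 5;  t_286 = 10
  t_287 = 0;  t_288 = 9;  t_289 = 3;  t_290 = 9;  t_291 = 0;  t_292 = 8
  t_293 = 6;  t_294 = 5;  t_295 = 7;  t_296 = 10;  t_297 = 2;  t_298 = 5
  t_299 = 5;  t_300 = 2;  t_301 = 3;  t_302 = 0;  t_303 = 10;  t_304 = 8
  t_305 = 4;  t_306 = 1;  t_307 = 9;  t_308 = 3;  t_309 = 4;  t_310 = 4
  t_311 = 3;  t_312 = 2;  t_313 = 6;  t_314 = 10;  t_315 = 8;  t_316 = 4
  t_317 = 1;  t_318 = 7;  t_319 = 7;  t_320 = 1;  t_321 = 5;  t_322 = 9
  t_323 = 4;  t_324 = 9;  t_325 = 10;  t_326 = 4;  t_327 = 3;  t_328 = 3
  t_329 = 9;  t_330 = 5;  t_331 = 8;  t_332 = 1;  t_333 = 8;  t_334 = 1
  t_335 = 7;  t_336 = 6;  t_337 = 10;  t_338 = 1;  t_339 = 8;  t_340 = 7
  t_341 = 8;  t_342 = 3;  t_343 = 4;  t_344 = 3;  t_345 = 0;  t_346 = 9
  t_347 = 2;  t_348 = 5;  t_349 = 0;  t_350 = 4;  t_351 = 10;  t_352 = 10
  t_353 = 2;  t_354 = 2;  t_355 = 2;  t_356 = 9;  t_357 = 4;  t_358 = 1
  t_359 = 2;  t_360 = 8;  t_361 = 2;  t_362 = 2;  t_363 = 6;  t_364 = 5
  t_365 = 10;  t_366 = 0;  t_367 = 0;  t_368 = 10
t_369 = 9·10 + 3·0 + 3·0 + 3·10 + 7·5 = 1
t_370 = 9·1 + 3·10 + 3·0 + 3·0 + 7·10 = 10

10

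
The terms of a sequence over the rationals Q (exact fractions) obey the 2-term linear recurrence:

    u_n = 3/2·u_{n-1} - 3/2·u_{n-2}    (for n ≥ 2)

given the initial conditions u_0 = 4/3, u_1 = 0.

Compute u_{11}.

u_2 = 3/2·0 + -3/2·4/3 = -2
u_3 = 3/2·-2 + -3/2·0 = -3
u_4 = 3/2·-3 + -3/2·-2 = -3/2
u_5 = 3/2·-3/2 + -3/2·-3 = 9/4
u_6 = 3/2·9/4 + -3/2·-3/2 = 45/8
u_7 = 3/2·45/8 + -3/2·9/4 = 81/16
u_8 = 3/2·81/16 + -3/2·45/8 = -27/32
u_9 = 3/2·-27/32 + -3/2·81/16 = -567/64
u_10 = 3/2·-567/64 + -3/2·-27/32 = -1539/128
u_11 = 3/2·-1539/128 + -3/2·-567/64 = -1215/256

-1215/256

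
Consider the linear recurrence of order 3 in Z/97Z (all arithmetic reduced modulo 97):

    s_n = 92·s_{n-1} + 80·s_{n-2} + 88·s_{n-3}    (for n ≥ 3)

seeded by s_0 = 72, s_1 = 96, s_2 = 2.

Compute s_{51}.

s_3 = 92·2 + 80·96 + 88·72 = 38
s_4 = 92·38 + 80·2 + 88·96 = 76
s_5 = 92·76 + 80·38 + 88·2 = 23
s_6 = 92·23 + 80·76 + 88·38 = 94
s_7 = 92·94 + 80·23 + 88·76 = 7
s_8 = 92·7 + 80·94 + 88·23 = 3
s_9 = 92·3 + 80·7 + 88·94 = 87
s_10 = 92·87 + 80·3 + 88·7 = 33
s_11 = 92·33 + 80·87 + 88·3 = 75
s_12 = 92·75 + 80·33 + 88·87 = 27
s_13 = 92·27 + 80·75 + 88·33 = 39
s_14 = 92·39 + 80·27 + 88·75 = 29
s_15 = 92·29 + 80·39 + 88·27 = 16
s_16 = 92·16 + 80·29 + 88·39 = 46
s_17 = 92·46 + 80·16 + 88·29 = 13
s_18 = 92·13 + 80·46 + 88·16 = 76
s_19 = 92·76 + 80·13 + 88·46 = 52
s_20 = 92·52 + 80·76 + 88·13 = 77
s_21 = 92·77 + 80·52 + 88·76 = 84
s_22 = 92·84 + 80·77 + 88·52 = 34
s_23 = 92·34 + 80·84 + 88·77 = 37
s_24 = 92·37 + 80·34 + 88·84 = 33
s_25 = 92·33 + 80·37 + 88·34 = 64
s_26 = 92·64 + 80·33 + 88·37 = 47
s_27 = 92·47 + 80·64 + 88·33 = 29
s_28 = 92·29 + 80·47 + 88·64 = 32
s_29 = 92·32 + 80·29 + 88·47 = 88
s_30 = 92·88 + 80·32 + 88·29 = 16
s_31 = 92·16 + 80·88 + 88·32 = 76
s_32 = 92·76 + 80·16 + 88·88 = 11
s_33 = 92·11 + 80·76 + 88·16 = 61
s_34 = 92·61 + 80·11 + 88·76 = 85
s_35 = 92·85 + 80·61 + 88·11 = 88
s_36 = 92·88 + 80·85 + 88·61 = 88
s_37 = 92·88 + 80·88 + 88·85 = 15
s_38 = 92·15 + 80·88 + 88·88 = 62
s_39 = 92·62 + 80·15 + 88·88 = 1
s_40 = 92·1 + 80·62 + 88·15 = 67
s_41 = 92·67 + 80·1 + 88·62 = 60
s_42 = 92·60 + 80·67 + 88·1 = 7
s_43 = 92·7 + 80·60 + 88·67 = 88
s_44 = 92·88 + 80·7 + 88·60 = 65
s_45 = 92·65 + 80·88 + 88·7 = 56
s_46 = 92·56 + 80·65 + 88·88 = 54
s_47 = 92·54 + 80·56 + 88·65 = 36
s_48 = 92·36 + 80·54 + 88·56 = 47
s_49 = 92·47 + 80·36 + 88·54 = 25
s_50 = 92·25 + 80·47 + 88·36 = 13
s_51 = 92·13 + 80·25 + 88·47 = 57

57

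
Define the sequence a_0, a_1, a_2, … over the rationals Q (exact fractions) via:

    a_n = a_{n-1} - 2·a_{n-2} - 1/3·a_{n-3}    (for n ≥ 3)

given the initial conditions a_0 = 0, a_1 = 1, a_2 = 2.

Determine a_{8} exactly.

85/9

a_3 = 1·2 + -2·1 + -1/3·0 = 0
a_4 = 1·0 + -2·2 + -1/3·1 = -13/3
a_5 = 1·-13/3 + -2·0 + -1/3·2 = -5
a_6 = 1·-5 + -2·-13/3 + -1/3·0 = 11/3
a_7 = 1·11/3 + -2·-5 + -1/3·-13/3 = 136/9
a_8 = 1·136/9 + -2·11/3 + -1/3·-5 = 85/9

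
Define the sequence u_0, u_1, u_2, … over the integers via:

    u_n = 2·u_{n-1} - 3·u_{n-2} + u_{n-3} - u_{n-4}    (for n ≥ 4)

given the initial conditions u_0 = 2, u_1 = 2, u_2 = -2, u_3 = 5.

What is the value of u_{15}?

-1534

u_4 = 2·5 + -3·-2 + 1·2 + -1·2 = 16
u_5 = 2·16 + -3·5 + 1·-2 + -1·2 = 13
u_6 = 2·13 + -3·16 + 1·5 + -1·-2 = -15
u_7 = 2·-15 + -3·13 + 1·16 + -1·5 = -58
u_8 = 2·-58 + -3·-15 + 1·13 + -1·16 = -74
u_9 = 2·-74 + -3·-58 + 1·-15 + -1·13 = -2
u_10 = 2·-2 + -3·-74 + 1·-58 + -1·-15 = 175
u_11 = 2·175 + -3·-2 + 1·-74 + -1·-58 = 340
u_12 = 2·340 + -3·175 + 1·-2 + -1·-74 = 227
u_13 = 2·227 + -3·340 + 1·175 + -1·-2 = -389
u_14 = 2·-389 + -3·227 + 1·340 + -1·175 = -1294
u_15 = 2·-1294 + -3·-389 + 1·227 + -1·340 = -1534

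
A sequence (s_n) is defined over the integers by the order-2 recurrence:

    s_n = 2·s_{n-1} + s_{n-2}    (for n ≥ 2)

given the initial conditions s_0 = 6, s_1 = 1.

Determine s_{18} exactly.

s_2 = 2·1 + 1·6 = 8
s_3 = 2·8 + 1·1 = 17
s_4 = 2·17 + 1·8 = 42
s_5 = 2·42 + 1·17 = 101
s_6 = 2·101 + 1·42 = 244
s_7 = 2·244 + 1·101 = 589
s_8 = 2·589 + 1·244 = 1422
s_9 = 2·1422 + 1·589 = 3433
s_10 = 2·3433 + 1·1422 = 8288
s_11 = 2·8288 + 1·3433 = 20009
s_12 = 2·20009 + 1·8288 = 48306
s_13 = 2·48306 + 1·20009 = 116621
s_14 = 2·116621 + 1·48306 = 281548
s_15 = 2·281548 + 1·116621 = 679717
s_16 = 2·679717 + 1·281548 = 1640982
s_17 = 2·1640982 + 1·679717 = 3961681
s_18 = 2·3961681 + 1·1640982 = 9564344

9564344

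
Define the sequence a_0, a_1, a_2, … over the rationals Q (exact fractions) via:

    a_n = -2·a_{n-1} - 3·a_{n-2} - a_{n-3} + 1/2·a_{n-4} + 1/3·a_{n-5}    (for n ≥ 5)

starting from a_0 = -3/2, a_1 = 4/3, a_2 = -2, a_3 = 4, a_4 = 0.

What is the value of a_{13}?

1811/24

a_5 = -2·0 + -3·4 + -1·-2 + 1/2·4/3 + 1/3·-3/2 = -59/6
a_6 = -2·-59/6 + -3·0 + -1·4 + 1/2·-2 + 1/3·4/3 = 136/9
a_7 = -2·136/9 + -3·-59/6 + -1·0 + 1/2·4 + 1/3·-2 = 11/18
a_8 = -2·11/18 + -3·136/9 + -1·-59/6 + 1/2·0 + 1/3·4 = -637/18
a_9 = -2·-637/18 + -3·11/18 + -1·136/9 + 1/2·-59/6 + 1/3·0 = 587/12
a_10 = -2·587/12 + -3·-637/18 + -1·11/18 + 1/2·136/9 + 1/3·-59/6 = 12
a_11 = -2·12 + -3·587/12 + -1·-637/18 + 1/2·11/18 + 1/3·136/9 = -7021/54
a_12 = -2·-7021/54 + -3·12 + -1·587/12 + 1/2·-637/18 + 1/3·11/18 = 4256/27
a_13 = -2·4256/27 + -3·-7021/54 + -1·12 + 1/2·587/12 + 1/3·-637/18 = 1811/24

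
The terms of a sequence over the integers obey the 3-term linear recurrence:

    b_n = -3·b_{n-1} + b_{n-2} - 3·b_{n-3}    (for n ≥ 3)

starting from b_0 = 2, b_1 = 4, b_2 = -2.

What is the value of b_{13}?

b_3 = -3·-2 + 1·4 + -3·2 = 4
b_4 = -3·4 + 1·-2 + -3·4 = -26
b_5 = -3·-26 + 1·4 + -3·-2 = 88
b_6 = -3·88 + 1·-26 + -3·4 = -302
b_7 = -3·-302 + 1·88 + -3·-26 = 1072
b_8 = -3·1072 + 1·-302 + -3·88 = -3782
b_9 = -3·-3782 + 1·1072 + -3·-302 = 13324
b_10 = -3·13324 + 1·-3782 + -3·1072 = -46970
b_11 = -3·-46970 + 1·13324 + -3·-3782 = 165580
b_12 = -3·165580 + 1·-46970 + -3·13324 = -583682
b_13 = -3·-583682 + 1·165580 + -3·-46970 = 2057536

2057536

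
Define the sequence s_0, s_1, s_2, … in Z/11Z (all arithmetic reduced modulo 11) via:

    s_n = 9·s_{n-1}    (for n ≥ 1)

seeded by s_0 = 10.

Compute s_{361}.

2

s_1 = 9·10 = 2
s_2 = 9·2 = 7
s_3 = 9·7 = 8
s_4 = 9·8 = 6
s_5 = 9·6 = 10
(s_5) = (10) = (s_0), so the sequence has period 5.
361 ≡ 1 (mod 5), hence s_361 = s_1 = 2.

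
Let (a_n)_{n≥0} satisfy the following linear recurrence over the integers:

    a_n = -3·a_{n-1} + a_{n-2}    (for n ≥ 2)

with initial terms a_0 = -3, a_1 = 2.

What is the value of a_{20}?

a_2 = -3·2 + 1·-3 = -9
a_3 = -3·-9 + 1·2 = 29
a_4 = -3·29 + 1·-9 = -96
a_5 = -3·-96 + 1·29 = 317
a_6 = -3·317 + 1·-96 = -1047
a_7 = -3·-1047 + 1·317 = 3458
a_8 = -3·3458 + 1·-1047 = -11421
a_9 = -3·-11421 + 1·3458 = 37721
a_10 = -3·37721 + 1·-11421 = -124584
a_11 = -3·-124584 + 1·37721 = 411473
a_12 = -3·411473 + 1·-124584 = -1359003
a_13 = -3·-1359003 + 1·411473 = 4488482
a_14 = -3·4488482 + 1·-1359003 = -14824449
a_15 = -3·-14824449 + 1·4488482 = 48961829
a_16 = -3·48961829 + 1·-14824449 = -161709936
a_17 = -3·-161709936 + 1·48961829 = 534091637
a_18 = -3·534091637 + 1·-161709936 = -1763984847
a_19 = -3·-1763984847 + 1·534091637 = 5826046178
a_20 = -3·5826046178 + 1·-1763984847 = -19242123381

-19242123381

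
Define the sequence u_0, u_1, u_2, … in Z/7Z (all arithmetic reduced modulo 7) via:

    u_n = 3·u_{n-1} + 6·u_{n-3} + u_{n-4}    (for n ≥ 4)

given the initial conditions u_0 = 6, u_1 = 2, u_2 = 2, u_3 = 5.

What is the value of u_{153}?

u_4 = 3·5 + 0·2 + 6·2 + 1·6 = 5
u_5 = 3·5 + 0·5 + 6·2 + 1·2 = 1
u_6 = 3·1 + 0·5 + 6·5 + 1·2 = 0
u_7 = 3·0 + 0·1 + 6·5 + 1·5 = 0
u_8 = 3·0 + 0·0 + 6·1 + 1·5 = 4
u_9 = 3·4 + 0·0 + 6·0 + 1·1 = 6
Continuing the recurrence:
  u_10 = 4;  u_11 = 1;  u_12 = 1;  u_13 = 5;  u_14 = 4;  u_15 = 5
  u_16 = 4;  u_17 = 6;  u_18 = 3;  u_19 = 3;  u_20 = 0;  u_21 = 3
  u_22 = 2;  u_23 = 2;  u_24 = 3;  u_25 = 3;  u_26 = 2;  u_27 = 5
  u_28 = 1;  u_29 = 4;  u_30 = 2;  u_31 = 3;  u_32 = 6;  u_33 = 6
  u_34 = 3;  u_35 = 6;  u_36 = 4;  u_37 = 1;  u_38 = 0;  u_39 = 2
  u_40 = 2;  u_41 = 0;  u_42 = 5;  u_43 = 1;  u_44 = 5;  u_45 = 3
  u_46 = 6;  u_47 = 0;  u_48 = 2;  u_49 = 3;  u_50 = 1;  u_51 = 1
  u_52 = 2;  u_53 = 1;  u_54 = 3;  u_55 = 1;  u_56 = 4;  u_57 = 3
  u_58 = 4;  u_59 = 2;  u_60 = 0;  u_61 = 6;  u_62 = 6;  u_63 = 6
  u_64 = 5;  u_65 = 1;  u_66 = 3;  u_67 = 3;  u_68 = 6;  u_69 = 2
  u_70 = 6;  u_71 = 1;  u_72 = 0;  u_73 = 3;  u_74 = 0;  u_75 = 1
  u_76 = 0;  u_77 = 3;  u_78 = 1;  u_79 = 4;  u_80 = 2;  u_81 = 1
  u_82 = 0;  u_83 = 2;  u_84 = 0;  u_85 = 1;  u_86 = 1;  u_87 = 5
  u_88 = 0;  u_89 = 0;  u_90 = 3;  u_91 = 0;  u_92 = 0;  u_93 = 4
  u_94 = 1;  u_95 = 3;  u_96 = 5;  u_97 = 4;  u_98 = 3;  u_99 = 0
  u_100 = 1;  u_101 = 4;  u_102 = 1;  u_103 = 2;  u_104 = 3;  u_105 = 5
  u_106 = 0;  u_107 = 6;  u_108 = 2;  u_109 = 4;  u_110 = 6;  u_111 = 1
  u_112 = 1;  u_113 = 1;  u_114 = 1;  u_115 = 3;  u_116 = 2;  u_117 = 6
  u_118 = 2;  u_119 = 0;  u_120 = 3;  u_121 = 6;  u_122 = 6;  u_123 = 1
  u_124 = 0;  u_125 = 0;  u_126 = 5;  u_127 = 2;  u_128 = 6;  u_129 = 6
  u_130 = 0;  u_131 = 3;  u_132 = 2;  u_133 = 5;  u_134 = 5;  u_135 = 2
  u_136 = 3;  u_137 = 2;  u_138 = 2;  u_139 = 5;  u_140 = 2;  u_141 = 6
  u_142 = 1;  u_143 = 6;  u_144 = 0;  u_145 = 5;  u_146 = 3;  u_147 = 1
  u_148 = 5;  u_149 = 3;  u_150 = 4;  u_151 = 1
u_152 = 3·1 + 0·4 + 6·3 + 1·5 = 5
u_153 = 3·5 + 0·1 + 6·4 + 1·3 = 0

0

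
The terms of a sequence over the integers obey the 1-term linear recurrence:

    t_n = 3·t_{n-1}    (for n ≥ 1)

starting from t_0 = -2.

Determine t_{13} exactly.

-3188646

t_1 = 3·-2 = -6
t_2 = 3·-6 = -18
t_3 = 3·-18 = -54
t_4 = 3·-54 = -162
t_5 = 3·-162 = -486
t_6 = 3·-486 = -1458
t_7 = 3·-1458 = -4374
t_8 = 3·-4374 = -13122
t_9 = 3·-13122 = -39366
t_10 = 3·-39366 = -118098
t_11 = 3·-118098 = -354294
t_12 = 3·-354294 = -1062882
t_13 = 3·-1062882 = -3188646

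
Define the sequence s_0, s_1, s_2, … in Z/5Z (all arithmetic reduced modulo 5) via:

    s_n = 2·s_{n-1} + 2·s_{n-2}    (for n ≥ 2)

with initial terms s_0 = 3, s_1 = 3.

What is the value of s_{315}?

0

s_2 = 2·3 + 2·3 = 2
s_3 = 2·2 + 2·3 = 0
s_4 = 2·0 + 2·2 = 4
s_5 = 2·4 + 2·0 = 3
s_6 = 2·3 + 2·4 = 4
s_7 = 2·4 + 2·3 = 4
s_8 = 2·4 + 2·4 = 1
s_9 = 2·1 + 2·4 = 0
s_10 = 2·0 + 2·1 = 2
s_11 = 2·2 + 2·0 = 4
s_12 = 2·4 + 2·2 = 2
s_13 = 2·2 + 2·4 = 2
s_14 = 2·2 + 2·2 = 3
s_15 = 2·3 + 2·2 = 0
s_16 = 2·0 + 2·3 = 1
s_17 = 2·1 + 2·0 = 2
s_18 = 2·2 + 2·1 = 1
s_19 = 2·1 + 2·2 = 1
s_20 = 2·1 + 2·1 = 4
s_21 = 2·4 + 2·1 = 0
s_22 = 2·0 + 2·4 = 3
s_23 = 2·3 + 2·0 = 1
s_24 = 2·1 + 2·3 = 3
s_25 = 2·3 + 2·1 = 3
(s_24, s_25) = (3, 3) = (s_0, s_1), so the sequence has period 24.
315 ≡ 3 (mod 24), hence s_315 = s_3 = 0.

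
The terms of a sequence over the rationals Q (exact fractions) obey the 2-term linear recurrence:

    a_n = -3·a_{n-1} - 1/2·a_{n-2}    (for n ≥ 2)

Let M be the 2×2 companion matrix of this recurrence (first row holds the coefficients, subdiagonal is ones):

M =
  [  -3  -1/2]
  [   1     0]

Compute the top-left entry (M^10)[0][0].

(M^10)[0][0] is the top entry after applying M 10 times to the unit state (1, 0). Equivalently it is h_{11} for the auxiliary sequence (h_n) obeying the same recurrence with h_1 = 1 and h_i = 0 for 0 ≤ i < 1:
h_2 = -3·1 + -1/2·0 = -3
h_3 = -3·-3 + -1/2·1 = 17/2
h_4 = -3·17/2 + -1/2·-3 = -24
h_5 = -3·-24 + -1/2·17/2 = 271/4
h_6 = -3·271/4 + -1/2·-24 = -765/4
h_7 = -3·-765/4 + -1/2·271/4 = 4319/8
h_8 = -3·4319/8 + -1/2·-765/4 = -1524
h_9 = -3·-1524 + -1/2·4319/8 = 68833/16
h_10 = -3·68833/16 + -1/2·-1524 = -194307/16
h_11 = -3·-194307/16 + -1/2·68833/16 = 1097009/32

1097009/32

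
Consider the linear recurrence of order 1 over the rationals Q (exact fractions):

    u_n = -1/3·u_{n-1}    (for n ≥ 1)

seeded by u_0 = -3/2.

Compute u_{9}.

u_1 = -1/3·-3/2 = 1/2
u_2 = -1/3·1/2 = -1/6
u_3 = -1/3·-1/6 = 1/18
u_4 = -1/3·1/18 = -1/54
u_5 = -1/3·-1/54 = 1/162
u_6 = -1/3·1/162 = -1/486
u_7 = -1/3·-1/486 = 1/1458
u_8 = -1/3·1/1458 = -1/4374
u_9 = -1/3·-1/4374 = 1/13122

1/13122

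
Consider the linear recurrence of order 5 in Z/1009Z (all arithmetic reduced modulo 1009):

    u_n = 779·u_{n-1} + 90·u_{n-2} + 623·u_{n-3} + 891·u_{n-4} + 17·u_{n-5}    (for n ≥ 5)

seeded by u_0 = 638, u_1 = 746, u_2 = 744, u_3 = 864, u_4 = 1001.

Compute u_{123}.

444

u_5 = 779·1001 + 90·864 + 623·744 + 891·746 + 17·638 = 781
u_6 = 779·781 + 90·1001 + 623·864 + 891·744 + 17·746 = 292
u_7 = 779·292 + 90·781 + 623·1001 + 891·864 + 17·744 = 661
u_8 = 779·661 + 90·292 + 623·781 + 891·1001 + 17·864 = 88
u_9 = 779·88 + 90·661 + 623·292 + 891·781 + 17·1001 = 729
u_10 = 779·729 + 90·88 + 623·661 + 891·292 + 17·781 = 822
Continuing the recurrence:
  u_11 = 609;  u_12 = 465;  u_13 = 92;  u_14 = 686;  u_15 = 578;  u_16 = 121
  u_17 = 621;  u_18 = 447;  u_19 = 173;  u_20 = 460;  u_21 = 995;  u_22 = 229
  u_23 = 882;  u_24 = 858;  u_25 = 882;  u_26 = 49;  u_27 = 988;  u_28 = 264
  u_29 = 516;  u_30 = 91;  u_31 = 574;  u_32 = 653;  u_33 = 645;  u_34 = 689
  u_35 = 72;  u_36 = 605;  u_37 = 507;  u_38 = 142;  u_39 = 601;  u_40 = 174
  u_41 = 527;  u_42 = 414;  u_43 = 180;  u_44 = 67;  u_45 = 711;  u_46 = 512
  u_47 = 3;  u_48 = 186;  u_49 = 988;  u_50 = 335;  u_51 = 892;  u_52 = 891
  u_53 = 903;  u_54 = 873;  u_55 = 15;  u_56 = 837;  u_57 = 990;  u_58 = 373
  u_59 = 35;  u_60 = 937;  u_61 = 166;  u_62 = 411;  u_63 = 863;  u_64 = 450
  u_65 = 548;  u_66 = 815;  u_67 = 959;  u_68 = 369;  u_69 = 139;  u_70 = 280
  u_71 = 997;  u_72 = 544;  u_73 = 778;  u_74 = 370;  u_75 = 65;  u_76 = 742
  u_77 = 297;  u_78 = 459;  u_79 = 644;  u_80 = 851;  u_81 = 639;  u_82 = 208
  u_83 = 451;  u_84 = 628;  u_85 = 114;  u_86 = 946;  u_87 = 45;  u_88 = 673
  u_89 = 963;  u_90 = 594;  u_91 = 717;  u_92 = 196;  u_93 = 763;  u_94 = 23
  u_95 = 999;  u_96 = 604;  u_97 = 706;  u_98 = 943;  u_99 = 515;  u_100 = 837
  u_101 = 4;  u_102 = 346;  u_103 = 955;  u_104 = 437;  u_105 = 847;  u_106 = 170
  u_107 = 773;  u_108 = 926;  u_109 = 144;  u_110 = 449;  u_111 = 718;  u_112 = 25
  u_113 = 341;  u_114 = 747;  u_115 = 173;  u_116 = 925;  u_117 = 354;  u_118 = 17
  u_119 = 191;  u_120 = 294;  u_121 = 708
u_122 = 779·708 + 90·294 + 623·191 + 891·17 + 17·354 = 751
u_123 = 779·751 + 90·708 + 623·294 + 891·191 + 17·17 = 444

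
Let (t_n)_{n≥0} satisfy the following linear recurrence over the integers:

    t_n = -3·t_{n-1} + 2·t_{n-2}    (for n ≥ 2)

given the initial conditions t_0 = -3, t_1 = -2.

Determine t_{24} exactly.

1327095211452

t_2 = -3·-2 + 2·-3 = 0
t_3 = -3·0 + 2·-2 = -4
t_4 = -3·-4 + 2·0 = 12
t_5 = -3·12 + 2·-4 = -44
t_6 = -3·-44 + 2·12 = 156
t_7 = -3·156 + 2·-44 = -556
t_8 = -3·-556 + 2·156 = 1980
t_9 = -3·1980 + 2·-556 = -7052
t_10 = -3·-7052 + 2·1980 = 25116
t_11 = -3·25116 + 2·-7052 = -89452
t_12 = -3·-89452 + 2·25116 = 318588
t_13 = -3·318588 + 2·-89452 = -1134668
t_14 = -3·-1134668 + 2·318588 = 4041180
t_15 = -3·4041180 + 2·-1134668 = -14392876
t_16 = -3·-14392876 + 2·4041180 = 51260988
t_17 = -3·51260988 + 2·-14392876 = -182568716
t_18 = -3·-182568716 + 2·51260988 = 650228124
t_19 = -3·650228124 + 2·-182568716 = -2315821804
t_20 = -3·-2315821804 + 2·650228124 = 8247921660
t_21 = -3·8247921660 + 2·-2315821804 = -29375408588
t_22 = -3·-29375408588 + 2·8247921660 = 104622069084
t_23 = -3·104622069084 + 2·-29375408588 = -372617024428
t_24 = -3·-372617024428 + 2·104622069084 = 1327095211452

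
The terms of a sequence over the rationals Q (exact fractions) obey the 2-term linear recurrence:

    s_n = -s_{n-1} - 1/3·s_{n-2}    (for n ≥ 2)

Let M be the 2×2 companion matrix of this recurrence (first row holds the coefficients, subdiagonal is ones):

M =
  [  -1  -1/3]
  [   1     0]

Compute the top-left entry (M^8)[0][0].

-2/81

(M^8)[0][0] is the top entry after applying M 8 times to the unit state (1, 0). Equivalently it is h_{9} for the auxiliary sequence (h_n) obeying the same recurrence with h_1 = 1 and h_i = 0 for 0 ≤ i < 1:
h_2 = -1·1 + -1/3·0 = -1
h_3 = -1·-1 + -1/3·1 = 2/3
h_4 = -1·2/3 + -1/3·-1 = -1/3
h_5 = -1·-1/3 + -1/3·2/3 = 1/9
h_6 = -1·1/9 + -1/3·-1/3 = 0
h_7 = -1·0 + -1/3·1/9 = -1/27
h_8 = -1·-1/27 + -1/3·0 = 1/27
h_9 = -1·1/27 + -1/3·-1/27 = -2/81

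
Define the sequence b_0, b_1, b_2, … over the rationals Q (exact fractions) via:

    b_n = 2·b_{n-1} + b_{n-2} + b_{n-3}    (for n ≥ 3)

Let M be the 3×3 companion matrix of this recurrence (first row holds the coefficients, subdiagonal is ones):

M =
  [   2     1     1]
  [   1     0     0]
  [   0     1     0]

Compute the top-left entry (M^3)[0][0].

(M^3)[0][0] is the top entry after applying M 3 times to the unit state (1, 0, 0). Equivalently it is h_{5} for the auxiliary sequence (h_n) obeying the same recurrence with h_2 = 1 and h_i = 0 for 0 ≤ i < 2:
h_3 = 2·1 + 1·0 + 1·0 = 2
h_4 = 2·2 + 1·1 + 1·0 = 5
h_5 = 2·5 + 1·2 + 1·1 = 13

13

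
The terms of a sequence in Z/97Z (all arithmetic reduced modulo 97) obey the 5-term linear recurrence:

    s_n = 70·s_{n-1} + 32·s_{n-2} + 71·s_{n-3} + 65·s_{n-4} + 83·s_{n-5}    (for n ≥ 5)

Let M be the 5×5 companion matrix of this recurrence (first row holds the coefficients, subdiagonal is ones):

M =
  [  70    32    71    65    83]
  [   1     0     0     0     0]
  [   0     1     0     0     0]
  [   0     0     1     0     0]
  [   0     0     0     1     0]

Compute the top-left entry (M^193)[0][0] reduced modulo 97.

(M^193)[0][0] is the top entry after applying M 193 times to the unit state (1, 0, 0, 0, 0). Equivalently it is h_{197} for the auxiliary sequence (h_n) obeying the same recurrence with h_4 = 1 and h_i = 0 for 0 ≤ i < 4:
h_5 = 70·1 + 32·0 + 71·0 + 65·0 + 83·0 = 70
h_6 = 70·70 + 32·1 + 71·0 + 65·0 + 83·0 = 82
h_7 = 70·82 + 32·70 + 71·1 + 65·0 + 83·0 = 0
h_8 = 70·0 + 32·82 + 71·70 + 65·1 + 83·0 = 93
h_9 = 70·93 + 32·0 + 71·82 + 65·70 + 83·1 = 87
h_10 = 70·87 + 32·93 + 71·0 + 65·82 + 83·70 = 30
Continuing the recurrence:
  h_11 = 57;  h_12 = 3;  h_13 = 78;  h_14 = 53;  h_15 = 4;  h_16 = 24
  h_17 = 26;  h_18 = 84;  h_19 = 77;  h_20 = 79;  h_21 = 83;  h_22 = 83
  h_23 = 56;  h_24 = 36;  h_25 = 41;  h_26 = 9;  h_27 = 89;  h_28 = 24
  h_29 = 53;  h_30 = 41;  h_31 = 95;  h_32 = 11;  h_33 = 33;  h_34 = 78
  h_35 = 94;  h_36 = 37;  h_37 = 32;  h_38 = 59;  h_39 = 92;  h_40 = 49
  h_41 = 0;  h_42 = 41;  h_43 = 57;  h_44 = 21;  h_45 = 87;  h_46 = 88
  h_47 = 83;  h_48 = 44;  h_49 = 79;  h_50 = 67;  h_51 = 52;  h_52 = 93
  h_53 = 87;  h_54 = 2;  h_55 = 38;  h_56 = 56;  h_57 = 28;  h_58 = 27
  h_59 = 86;  h_60 = 49;  h_61 = 17;  h_62 = 42;  h_63 = 50;  h_64 = 78
  h_65 = 82;  h_66 = 19;  h_67 = 29;  h_68 = 26;  h_69 = 90;  h_70 = 63
  h_71 = 85;  h_72 = 23;  h_73 = 30;  h_74 = 66;  h_75 = 22;  h_76 = 73
  h_77 = 3;  h_78 = 24;  h_79 = 93;  h_80 = 94;  h_81 = 54;  h_82 = 68
  h_83 = 53;  h_84 = 75;  h_85 = 0;  h_86 = 30;  h_87 = 24;  h_88 = 80
  h_89 = 76;  h_90 = 88;  h_91 = 86;  h_92 = 84;  h_93 = 76;  h_94 = 49
  h_95 = 82;  h_96 = 82;  h_97 = 87;  h_98 = 70;  h_99 = 11;  h_100 = 80
  h_101 = 6;  h_102 = 12;  h_103 = 45;  h_104 = 82;  h_105 = 27;  h_106 = 63
  h_107 = 79;  h_108 = 1;  h_109 = 15;  h_110 = 29;  h_111 = 44;  h_112 = 55
  h_113 = 33;  h_114 = 42;  h_115 = 73;  h_116 = 19;  h_117 = 69;  h_118 = 85
  h_119 = 84;  h_120 = 35;  h_121 = 66;  h_122 = 64;  h_123 = 58;  h_124 = 59
  h_125 = 71;  h_126 = 50;  h_127 = 31;  h_128 = 0;  h_129 = 86;  h_130 = 1
  h_131 = 63;  h_132 = 26;  h_133 = 88;  h_134 = 44;  h_135 = 86;  h_136 = 31
  h_137 = 16;  h_138 = 49;  h_139 = 59;  h_140 = 79;  h_141 = 57;  h_142 = 88
  h_143 = 58;  h_144 = 3;  h_145 = 49;  h_146 = 53;  h_147 = 75;  h_148 = 11
  h_149 = 85;  h_150 = 30;  h_151 = 34;  h_152 = 19;  h_153 = 25;  h_154 = 3
  h_155 = 75;  h_156 = 23;  h_157 = 53;  h_158 = 13;  h_159 = 51;  h_160 = 46
  h_161 = 71;  h_162 = 78;  h_163 = 66;  h_164 = 77;  h_165 = 36;  h_166 = 69
  h_167 = 0;  h_168 = 18;  h_169 = 49;  h_170 = 33;  h_171 = 19;  h_172 = 51
  h_173 = 45;  h_174 = 24;  h_175 = 45;  h_176 = 74;  h_177 = 59;  h_178 = 50
  h_179 = 39;  h_180 = 89;  h_181 = 53;  h_182 = 14;  h_183 = 63;  h_184 = 86
  h_185 = 74;  h_186 = 60;  h_187 = 83;  h_188 = 38;  h_189 = 87;  h_190 = 58
  h_191 = 32;  h_192 = 38;  h_193 = 24;  h_194 = 57;  h_195 = 91
h_196 = 70·91 + 32·57 + 71·24 + 65·38 + 83·32 = 86
h_197 = 70·86 + 32·91 + 71·57 + 65·24 + 83·38 = 39

39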